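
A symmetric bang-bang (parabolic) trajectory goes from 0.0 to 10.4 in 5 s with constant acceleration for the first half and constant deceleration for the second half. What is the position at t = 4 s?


Symmetric rest-to-rest: each phase covers (pf-p0)/2 in time T/2. 0.5*a*(T/2)^2 = (pf-p0)/2 => a = 4*(pf-p0)/T^2
a = 4*(10.4-0.0)/5^2 = 1.664
t = 4 is in the deceleration phase (t > T/2).
p = pf - 0.5*a*(T-t)^2 = 10.4 - 0.5*1.664*1^2
= 9.568


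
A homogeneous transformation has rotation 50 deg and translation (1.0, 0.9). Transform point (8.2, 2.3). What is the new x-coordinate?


x' = cos(theta)*px - sin(theta)*py + tx
= 0.6428*8.2 - 0.766*2.3 + 1.0
= 4.509


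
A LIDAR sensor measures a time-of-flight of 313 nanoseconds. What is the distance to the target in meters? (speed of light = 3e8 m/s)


tof = 313 ns = 3.13e-07 s
dist = c * tof / 2
= 3e8 * 3.13e-07 / 2
= 46.95 m


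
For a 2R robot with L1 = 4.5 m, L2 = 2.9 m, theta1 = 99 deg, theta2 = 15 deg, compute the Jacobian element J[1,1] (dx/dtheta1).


J[1,1] = -L1*sin(t1) - L2*sin(t1+t2)
= -4.5*sin(99) - 2.9*sin(114)
= -7.0939


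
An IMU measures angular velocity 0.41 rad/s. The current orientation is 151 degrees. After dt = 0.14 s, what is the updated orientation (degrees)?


delta_theta = w * dt = 0.41 * 0.14 = 0.0574 rad
= 3.2888 deg
theta_new = 151 + 3.2888 = 154.2888 deg


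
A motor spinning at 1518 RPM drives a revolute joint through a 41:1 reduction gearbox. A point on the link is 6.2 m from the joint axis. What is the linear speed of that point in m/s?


omega_motor = 1518 * 2*pi/60 = 158.9646 rad/s
omega_joint = omega_motor / 41 = 3.8772 rad/s
v = omega_joint * r = 3.8772 * 6.2
= 24.0385 m/s


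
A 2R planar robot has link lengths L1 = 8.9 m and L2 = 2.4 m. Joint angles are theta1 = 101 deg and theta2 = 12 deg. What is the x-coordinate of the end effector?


Convert angles to radians: theta1 = 1.7628, theta2 = 0.2094
x = L1*cos(theta1) + L2*cos(theta1+theta2)
x = -1.6982 + -0.9378
x = -2.636


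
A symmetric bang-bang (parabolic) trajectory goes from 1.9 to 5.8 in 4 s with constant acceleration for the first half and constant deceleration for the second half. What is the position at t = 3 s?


Symmetric rest-to-rest: each phase covers (pf-p0)/2 in time T/2. 0.5*a*(T/2)^2 = (pf-p0)/2 => a = 4*(pf-p0)/T^2
a = 4*(5.8-1.9)/4^2 = 0.975
t = 3 is in the deceleration phase (t > T/2).
p = pf - 0.5*a*(T-t)^2 = 5.8 - 0.5*0.975*1^2
= 5.3125


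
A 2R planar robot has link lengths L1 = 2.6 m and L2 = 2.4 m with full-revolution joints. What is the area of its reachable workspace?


r_max = L1 + L2 = 5.0 m
r_min = |L1 - L2| = 0.2 m
Area = pi*(r_max^2 - r_min^2)
= pi*(25.0 - 0.04)
= pi * 24.96
= 78.4142 m^2


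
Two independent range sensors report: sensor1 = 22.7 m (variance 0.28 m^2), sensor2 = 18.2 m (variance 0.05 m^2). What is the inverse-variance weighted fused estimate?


w1 = (1/var1) / (1/var1 + 1/var2)
   = 3.5714 / (3.5714 + 20.0) = 0.1515
w2 = 1 - w1 = 0.8485
fused = w1*s1 + w2*s2 = 3.4394 + 15.4424
= 18.8818 m


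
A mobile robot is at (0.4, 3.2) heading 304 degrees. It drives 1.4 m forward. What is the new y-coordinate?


y_new = y0 + d*sin(theta)
= 3.2 + 1.4*sin(304)
= 3.2 + -1.1607
= 2.0393


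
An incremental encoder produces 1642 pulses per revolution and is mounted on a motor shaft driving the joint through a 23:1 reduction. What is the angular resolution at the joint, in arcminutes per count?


counts per rev = 1642
effective counts at joint = 1642 * 23 = 37766
resolution = 360*60 / 37766
= 0.5719 arcmin/count


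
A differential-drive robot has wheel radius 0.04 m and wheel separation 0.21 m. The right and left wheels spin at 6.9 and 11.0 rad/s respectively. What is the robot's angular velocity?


vR = r*wR = 0.04*6.9 = 0.276 m/s
vL = r*wL = 0.04*11.0 = 0.44 m/s
v = (vR+vL)/2 = 0.358 m/s
omega = (vR-vL)/L = -0.781 rad/s
angular velocity = -0.781 rad/s


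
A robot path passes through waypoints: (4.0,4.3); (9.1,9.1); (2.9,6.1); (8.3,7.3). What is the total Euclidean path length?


Segment lengths:
  seg1 = sqrt((5.1)^2 + (4.8)^2) = 7.0036
  seg2 = sqrt((-6.2)^2 + (-3.0)^2) = 6.8877
  seg3 = sqrt((5.4)^2 + (1.2)^2) = 5.5317
Total = 19.423


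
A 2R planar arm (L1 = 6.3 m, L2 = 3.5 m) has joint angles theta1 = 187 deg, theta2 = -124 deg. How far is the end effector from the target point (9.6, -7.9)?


End effector via forward kinematics:
x = L1*cos(t1) + L2*cos(t1+t2) = -4.6641
y = L1*sin(t1) + L2*sin(t1+t2) = 2.3507
Distance to target:
d = sqrt((9.6 - -4.6641)^2 + (-7.9 - 2.3507)^2)
= sqrt(203.4638 + 105.0778)
= 17.5654 m


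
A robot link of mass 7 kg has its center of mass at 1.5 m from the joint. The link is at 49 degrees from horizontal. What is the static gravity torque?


tau = m*g*L*cos(angle)
= 7 * 9.81 * 1.5 * cos(49 deg)
= 7 * 9.81 * 1.5 * 0.6561
= 67.5774 Nm


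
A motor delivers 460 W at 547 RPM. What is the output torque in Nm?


omega = 547 * 2*pi/60 = 57.2817 rad/s
tau = P / omega = 460 / 57.2817
= 8.0305 Nm


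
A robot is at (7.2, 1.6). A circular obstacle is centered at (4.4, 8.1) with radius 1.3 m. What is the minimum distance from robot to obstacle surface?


center_dist = sqrt((7.2-4.4)^2 + (1.6-8.1)^2)
= sqrt(7.84 + 42.25)
= 7.0774
min_dist = center_dist - radius = 7.0774 - 1.3 = 5.7774 m


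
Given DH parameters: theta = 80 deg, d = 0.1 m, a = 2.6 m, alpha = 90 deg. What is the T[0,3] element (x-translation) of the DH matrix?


T[0,3] = a * cos(theta)
= 2.6 * cos(80 deg)
= 2.6 * 0.1736
= 0.4515


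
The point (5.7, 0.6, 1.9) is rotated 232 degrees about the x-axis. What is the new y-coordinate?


Rotation about x-axis: y' = y*cos(theta) - z*sin(theta)
= 0.6 * -0.6157 - 1.9 * -0.788
= 1.1278


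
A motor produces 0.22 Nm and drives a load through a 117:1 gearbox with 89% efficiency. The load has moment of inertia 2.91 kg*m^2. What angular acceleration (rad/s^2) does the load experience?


tau_out = tau_motor * N * eta
= 0.22 * 117 * 0.89 = 22.9086 Nm
alpha = tau_out / I = 22.9086 / 2.91
= 7.8724 rad/s^2


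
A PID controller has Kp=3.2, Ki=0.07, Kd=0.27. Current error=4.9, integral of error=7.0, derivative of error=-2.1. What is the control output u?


u = Kp*e + Ki*int(e) + Kd*de/dt
= 3.2*4.9 + 0.07*7.0 + 0.27*(-2.1)
= 15.68 + 0.49 + -0.567
= 15.603


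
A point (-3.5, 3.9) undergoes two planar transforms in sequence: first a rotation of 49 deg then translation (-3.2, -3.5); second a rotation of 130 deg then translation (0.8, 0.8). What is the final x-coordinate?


After transform 1:
x1 = cos(49)*-3.5 - sin(49)*3.9 + -3.2 = -8.4396
y1 = sin(49)*-3.5 + cos(49)*3.9 + -3.5 = -3.5829
After transform 2:
x2 = cos(130)*-8.4396 - sin(130)*-3.5829 + 0.8
= 8.9695


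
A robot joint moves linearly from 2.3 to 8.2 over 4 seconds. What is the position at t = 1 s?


s = t/T = 1/4 = 0.25
p(t) = p0 + (pf-p0)*s
= 2.3 + (8.2 - 2.3) * 0.25
= 3.775


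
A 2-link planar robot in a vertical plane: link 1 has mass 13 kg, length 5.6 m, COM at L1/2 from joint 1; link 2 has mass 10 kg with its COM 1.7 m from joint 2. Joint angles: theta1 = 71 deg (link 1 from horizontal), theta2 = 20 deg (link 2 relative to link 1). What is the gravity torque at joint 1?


Horizontal distance from joint 1 to link-1 COM:
  x_c1 = (L1/2)*cos(t1) = 2.8 * 0.3256 = 0.9116 m
Horizontal distance from joint 1 to link-2 COM:
  x_c2 = L1*cos(t1) + Lc2*cos(t1+t2)
       = 5.6*0.3256 + 1.7*-0.0175 = 1.7935 m
tau1 = m1*g*x_c1 + m2*g*x_c2
     = 13*9.81*0.9116 + 10*9.81*1.7935
     = 116.2552 + 175.9436
     = 292.1988 Nm


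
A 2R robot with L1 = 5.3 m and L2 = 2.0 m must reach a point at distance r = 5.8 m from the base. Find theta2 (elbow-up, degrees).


cos(theta2) = (r^2 - L1^2 - L2^2) / (2*L1*L2)
cos(theta2) = (33.64 - 28.09 - 4.0) / 21.2
cos(theta2) = 0.073113
theta2 = 85.8072 degrees


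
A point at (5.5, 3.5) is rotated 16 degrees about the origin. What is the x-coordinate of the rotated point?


x' = x*cos(theta) - y*sin(theta)
cos(16 deg) = 0.9613, sin(16 deg) = 0.2756
x' = 5.5 * 0.9613 - 3.5 * 0.2756
= 5.2869 - 0.9647
= 4.3222


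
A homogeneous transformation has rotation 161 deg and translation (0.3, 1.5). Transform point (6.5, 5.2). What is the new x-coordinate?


x' = cos(theta)*px - sin(theta)*py + tx
= -0.9455*6.5 - 0.3256*5.2 + 0.3
= -7.5388


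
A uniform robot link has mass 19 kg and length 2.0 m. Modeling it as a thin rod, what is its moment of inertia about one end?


I = (1/3) * m * L^2
= (1/3) * 19 * 2.0^2
= 0.333333 * 19 * 4.0
= 25.3333 kg*m^2


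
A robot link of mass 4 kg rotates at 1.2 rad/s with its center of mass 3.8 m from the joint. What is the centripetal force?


F = m * omega^2 * r
= 4 * 1.2^2 * 3.8
= 4 * 1.44 * 3.8
= 21.888 N


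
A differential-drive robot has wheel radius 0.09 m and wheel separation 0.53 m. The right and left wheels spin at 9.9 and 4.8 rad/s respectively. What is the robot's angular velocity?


vR = r*wR = 0.09*9.9 = 0.891 m/s
vL = r*wL = 0.09*4.8 = 0.432 m/s
v = (vR+vL)/2 = 0.6615 m/s
omega = (vR-vL)/L = 0.866 rad/s
angular velocity = 0.866 rad/s


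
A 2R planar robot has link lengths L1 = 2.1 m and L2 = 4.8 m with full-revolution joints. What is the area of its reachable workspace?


r_max = L1 + L2 = 6.9 m
r_min = |L1 - L2| = 2.7 m
Area = pi*(r_max^2 - r_min^2)
= pi*(47.61 - 7.29)
= pi * 40.32
= 126.669 m^2


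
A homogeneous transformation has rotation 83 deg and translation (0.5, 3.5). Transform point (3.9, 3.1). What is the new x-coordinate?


x' = cos(theta)*px - sin(theta)*py + tx
= 0.1219*3.9 - 0.9925*3.1 + 0.5
= -2.1016


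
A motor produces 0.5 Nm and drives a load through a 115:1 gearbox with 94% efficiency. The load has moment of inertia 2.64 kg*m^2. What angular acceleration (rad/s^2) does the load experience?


tau_out = tau_motor * N * eta
= 0.5 * 115 * 0.94 = 54.05 Nm
alpha = tau_out / I = 54.05 / 2.64
= 20.4735 rad/s^2


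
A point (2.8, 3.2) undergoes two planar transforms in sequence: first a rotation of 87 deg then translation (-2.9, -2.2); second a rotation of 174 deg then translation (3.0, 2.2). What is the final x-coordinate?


After transform 1:
x1 = cos(87)*2.8 - sin(87)*3.2 + -2.9 = -5.9491
y1 = sin(87)*2.8 + cos(87)*3.2 + -2.2 = 0.7636
After transform 2:
x2 = cos(174)*-5.9491 - sin(174)*0.7636 + 3.0
= 8.8367


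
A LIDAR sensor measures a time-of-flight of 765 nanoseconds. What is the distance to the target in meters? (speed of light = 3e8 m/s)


tof = 765 ns = 7.65e-07 s
dist = c * tof / 2
= 3e8 * 7.65e-07 / 2
= 114.75 m


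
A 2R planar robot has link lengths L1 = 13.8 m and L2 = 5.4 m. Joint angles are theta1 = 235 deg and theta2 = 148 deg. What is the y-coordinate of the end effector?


Convert angles to radians: theta1 = 4.1015, theta2 = 2.5831
y = L1*sin(theta1) + L2*sin(theta1+theta2)
y = -11.3043 + 2.1099
y = -9.1944


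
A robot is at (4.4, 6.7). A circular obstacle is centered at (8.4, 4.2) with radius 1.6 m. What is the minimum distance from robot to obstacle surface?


center_dist = sqrt((4.4-8.4)^2 + (6.7-4.2)^2)
= sqrt(16.0 + 6.25)
= 4.717
min_dist = center_dist - radius = 4.717 - 1.6 = 3.117 m


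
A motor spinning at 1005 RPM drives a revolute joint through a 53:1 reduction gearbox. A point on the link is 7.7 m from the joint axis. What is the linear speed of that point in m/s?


omega_motor = 1005 * 2*pi/60 = 105.2434 rad/s
omega_joint = omega_motor / 53 = 1.9857 rad/s
v = omega_joint * r = 1.9857 * 7.7
= 15.2901 m/s


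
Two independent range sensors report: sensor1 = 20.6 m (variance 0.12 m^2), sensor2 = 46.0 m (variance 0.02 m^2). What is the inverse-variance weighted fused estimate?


w1 = (1/var1) / (1/var1 + 1/var2)
   = 8.3333 / (8.3333 + 50.0) = 0.1429
w2 = 1 - w1 = 0.8571
fused = w1*s1 + w2*s2 = 2.9429 + 39.4286
= 42.3714 m


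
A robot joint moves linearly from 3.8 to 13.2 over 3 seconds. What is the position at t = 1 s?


s = t/T = 1/3 = 0.3333
p(t) = p0 + (pf-p0)*s
= 3.8 + (13.2 - 3.8) * 0.3333
= 6.9333


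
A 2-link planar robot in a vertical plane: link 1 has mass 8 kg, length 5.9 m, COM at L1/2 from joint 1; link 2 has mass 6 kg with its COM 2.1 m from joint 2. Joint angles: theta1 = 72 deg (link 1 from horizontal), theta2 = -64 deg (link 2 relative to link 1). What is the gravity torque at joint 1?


Horizontal distance from joint 1 to link-1 COM:
  x_c1 = (L1/2)*cos(t1) = 2.95 * 0.309 = 0.9116 m
Horizontal distance from joint 1 to link-2 COM:
  x_c2 = L1*cos(t1) + Lc2*cos(t1+t2)
       = 5.9*0.309 + 2.1*0.9903 = 3.9028 m
tau1 = m1*g*x_c1 + m2*g*x_c2
     = 8*9.81*0.9116 + 6*9.81*3.9028
     = 71.5424 + 229.7166
     = 301.259 Nm


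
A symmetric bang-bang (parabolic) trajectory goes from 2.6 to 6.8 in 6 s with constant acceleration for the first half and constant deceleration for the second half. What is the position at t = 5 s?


Symmetric rest-to-rest: each phase covers (pf-p0)/2 in time T/2. 0.5*a*(T/2)^2 = (pf-p0)/2 => a = 4*(pf-p0)/T^2
a = 4*(6.8-2.6)/6^2 = 0.4667
t = 5 is in the deceleration phase (t > T/2).
p = pf - 0.5*a*(T-t)^2 = 6.8 - 0.5*0.4667*1^2
= 6.5667


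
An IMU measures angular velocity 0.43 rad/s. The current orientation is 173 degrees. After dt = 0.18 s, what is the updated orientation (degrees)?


delta_theta = w * dt = 0.43 * 0.18 = 0.0774 rad
= 4.4347 deg
theta_new = 173 + 4.4347 = 177.4347 deg


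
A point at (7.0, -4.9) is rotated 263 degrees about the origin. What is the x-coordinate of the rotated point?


x' = x*cos(theta) - y*sin(theta)
cos(263 deg) = -0.1219, sin(263 deg) = -0.9925
x' = 7.0 * -0.1219 - -4.9 * -0.9925
= -0.8531 - 4.8635
= -5.7166


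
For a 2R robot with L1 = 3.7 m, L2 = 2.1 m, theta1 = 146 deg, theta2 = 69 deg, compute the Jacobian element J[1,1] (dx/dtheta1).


J[1,1] = -L1*sin(t1) - L2*sin(t1+t2)
= -3.7*sin(146) - 2.1*sin(215)
= -0.8645


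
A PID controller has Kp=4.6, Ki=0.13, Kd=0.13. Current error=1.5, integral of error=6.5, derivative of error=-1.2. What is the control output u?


u = Kp*e + Ki*int(e) + Kd*de/dt
= 4.6*1.5 + 0.13*6.5 + 0.13*(-1.2)
= 6.9 + 0.845 + -0.156
= 7.589


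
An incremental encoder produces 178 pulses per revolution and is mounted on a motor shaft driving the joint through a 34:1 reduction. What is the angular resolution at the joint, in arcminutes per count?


counts per rev = 178
effective counts at joint = 178 * 34 = 6052
resolution = 360*60 / 6052
= 3.5691 arcmin/count


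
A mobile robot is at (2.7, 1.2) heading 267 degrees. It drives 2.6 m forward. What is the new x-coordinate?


x_new = x0 + d*cos(theta)
= 2.7 + 2.6*cos(267)
= 2.7 + -0.1361
= 2.5639


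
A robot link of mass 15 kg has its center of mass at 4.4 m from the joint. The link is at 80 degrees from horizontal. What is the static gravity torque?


tau = m*g*L*cos(angle)
= 15 * 9.81 * 4.4 * cos(80 deg)
= 15 * 9.81 * 4.4 * 0.1736
= 112.4302 Nm


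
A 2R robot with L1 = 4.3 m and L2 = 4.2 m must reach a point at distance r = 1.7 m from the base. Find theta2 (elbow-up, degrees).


cos(theta2) = (r^2 - L1^2 - L2^2) / (2*L1*L2)
cos(theta2) = (2.89 - 18.49 - 17.64) / 36.12
cos(theta2) = -0.920266
theta2 = 156.965 degrees


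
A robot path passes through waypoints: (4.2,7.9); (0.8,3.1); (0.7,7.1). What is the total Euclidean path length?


Segment lengths:
  seg1 = sqrt((-3.4)^2 + (-4.8)^2) = 5.8822
  seg2 = sqrt((-0.1)^2 + (4.0)^2) = 4.0012
Total = 9.8834


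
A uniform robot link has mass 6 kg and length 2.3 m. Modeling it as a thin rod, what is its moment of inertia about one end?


I = (1/3) * m * L^2
= (1/3) * 6 * 2.3^2
= 0.333333 * 6 * 5.29
= 10.58 kg*m^2


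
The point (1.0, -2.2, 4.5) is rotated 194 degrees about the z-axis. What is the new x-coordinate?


Rotation about z-axis: x' = x*cos(theta) - y*sin(theta)
= 1.0 * -0.9703 - -2.2 * -0.2419
= -1.5025


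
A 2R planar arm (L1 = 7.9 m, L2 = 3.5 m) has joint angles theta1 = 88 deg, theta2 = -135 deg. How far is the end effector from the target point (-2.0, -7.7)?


End effector via forward kinematics:
x = L1*cos(t1) + L2*cos(t1+t2) = 2.6627
y = L1*sin(t1) + L2*sin(t1+t2) = 5.3354
Distance to target:
d = sqrt((-2.0 - 2.6627)^2 + (-7.7 - 5.3354)^2)
= sqrt(21.7408 + 169.9229)
= 13.8443 m


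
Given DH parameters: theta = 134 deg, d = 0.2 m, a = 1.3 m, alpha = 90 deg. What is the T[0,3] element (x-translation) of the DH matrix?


T[0,3] = a * cos(theta)
= 1.3 * cos(134 deg)
= 1.3 * -0.6947
= -0.9031


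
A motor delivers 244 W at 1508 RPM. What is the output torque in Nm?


omega = 1508 * 2*pi/60 = 157.9174 rad/s
tau = P / omega = 244 / 157.9174
= 1.5451 Nm


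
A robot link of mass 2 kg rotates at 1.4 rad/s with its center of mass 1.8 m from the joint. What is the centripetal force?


F = m * omega^2 * r
= 2 * 1.4^2 * 1.8
= 2 * 1.96 * 1.8
= 7.056 N


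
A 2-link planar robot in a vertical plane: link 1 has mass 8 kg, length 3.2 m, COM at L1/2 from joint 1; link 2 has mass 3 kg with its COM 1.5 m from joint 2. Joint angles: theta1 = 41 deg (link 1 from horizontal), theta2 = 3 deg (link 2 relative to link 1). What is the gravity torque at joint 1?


Horizontal distance from joint 1 to link-1 COM:
  x_c1 = (L1/2)*cos(t1) = 1.6 * 0.7547 = 1.2075 m
Horizontal distance from joint 1 to link-2 COM:
  x_c2 = L1*cos(t1) + Lc2*cos(t1+t2)
       = 3.2*0.7547 + 1.5*0.7193 = 3.4941 m
tau1 = m1*g*x_c1 + m2*g*x_c2
     = 8*9.81*1.2075 + 3*9.81*3.4941
     = 94.7674 + 102.8308
     = 197.5982 Nm


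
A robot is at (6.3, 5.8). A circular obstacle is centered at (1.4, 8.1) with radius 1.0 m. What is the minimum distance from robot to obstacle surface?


center_dist = sqrt((6.3-1.4)^2 + (5.8-8.1)^2)
= sqrt(24.01 + 5.29)
= 5.4129
min_dist = center_dist - radius = 5.4129 - 1.0 = 4.4129 m


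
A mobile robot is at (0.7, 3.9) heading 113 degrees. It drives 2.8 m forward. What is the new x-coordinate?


x_new = x0 + d*cos(theta)
= 0.7 + 2.8*cos(113)
= 0.7 + -1.094
= -0.394


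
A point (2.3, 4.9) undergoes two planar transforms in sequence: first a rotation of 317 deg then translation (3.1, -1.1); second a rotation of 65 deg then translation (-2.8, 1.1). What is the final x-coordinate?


After transform 1:
x1 = cos(317)*2.3 - sin(317)*4.9 + 3.1 = 8.1239
y1 = sin(317)*2.3 + cos(317)*4.9 + -1.1 = 0.915
After transform 2:
x2 = cos(65)*8.1239 - sin(65)*0.915 + -2.8
= -0.196


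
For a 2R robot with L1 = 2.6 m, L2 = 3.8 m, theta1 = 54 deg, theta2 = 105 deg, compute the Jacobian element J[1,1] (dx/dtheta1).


J[1,1] = -L1*sin(t1) - L2*sin(t1+t2)
= -2.6*sin(54) - 3.8*sin(159)
= -3.4652


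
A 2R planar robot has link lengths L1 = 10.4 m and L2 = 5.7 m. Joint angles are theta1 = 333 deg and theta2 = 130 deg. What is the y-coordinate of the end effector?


Convert angles to radians: theta1 = 5.8119, theta2 = 2.2689
y = L1*sin(theta1) + L2*sin(theta1+theta2)
y = -4.7215 + 5.5539
y = 0.8324


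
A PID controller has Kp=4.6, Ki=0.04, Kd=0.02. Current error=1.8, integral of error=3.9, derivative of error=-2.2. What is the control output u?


u = Kp*e + Ki*int(e) + Kd*de/dt
= 4.6*1.8 + 0.04*3.9 + 0.02*(-2.2)
= 8.28 + 0.156 + -0.044
= 8.392


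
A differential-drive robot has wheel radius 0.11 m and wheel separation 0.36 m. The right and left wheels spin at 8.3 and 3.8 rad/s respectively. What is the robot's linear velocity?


vR = r*wR = 0.11*8.3 = 0.913 m/s
vL = r*wL = 0.11*3.8 = 0.418 m/s
v = (vR+vL)/2 = 0.6655 m/s
omega = (vR-vL)/L = 1.375 rad/s
linear velocity = 0.6655 m/s


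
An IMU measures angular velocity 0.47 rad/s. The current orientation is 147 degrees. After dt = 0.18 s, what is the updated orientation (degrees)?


delta_theta = w * dt = 0.47 * 0.18 = 0.0846 rad
= 4.8472 deg
theta_new = 147 + 4.8472 = 151.8472 deg


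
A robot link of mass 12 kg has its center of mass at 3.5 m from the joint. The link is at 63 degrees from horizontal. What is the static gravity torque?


tau = m*g*L*cos(angle)
= 12 * 9.81 * 3.5 * cos(63 deg)
= 12 * 9.81 * 3.5 * 0.454
= 187.0532 Nm


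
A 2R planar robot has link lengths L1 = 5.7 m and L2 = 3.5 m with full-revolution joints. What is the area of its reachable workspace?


r_max = L1 + L2 = 9.2 m
r_min = |L1 - L2| = 2.2 m
Area = pi*(r_max^2 - r_min^2)
= pi*(84.64 - 4.84)
= pi * 79.8
= 250.6991 m^2


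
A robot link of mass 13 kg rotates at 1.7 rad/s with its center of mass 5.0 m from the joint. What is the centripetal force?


F = m * omega^2 * r
= 13 * 1.7^2 * 5.0
= 13 * 2.89 * 5.0
= 187.85 N


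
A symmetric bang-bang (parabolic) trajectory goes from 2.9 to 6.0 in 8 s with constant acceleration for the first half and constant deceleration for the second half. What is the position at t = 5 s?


Symmetric rest-to-rest: each phase covers (pf-p0)/2 in time T/2. 0.5*a*(T/2)^2 = (pf-p0)/2 => a = 4*(pf-p0)/T^2
a = 4*(6.0-2.9)/8^2 = 0.1938
t = 5 is in the deceleration phase (t > T/2).
p = pf - 0.5*a*(T-t)^2 = 6.0 - 0.5*0.1938*3^2
= 5.1281


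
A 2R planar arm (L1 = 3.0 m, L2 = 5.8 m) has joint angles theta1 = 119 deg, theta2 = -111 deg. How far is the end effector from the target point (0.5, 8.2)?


End effector via forward kinematics:
x = L1*cos(t1) + L2*cos(t1+t2) = 4.2891
y = L1*sin(t1) + L2*sin(t1+t2) = 3.4311
Distance to target:
d = sqrt((0.5 - 4.2891)^2 + (8.2 - 3.4311)^2)
= sqrt(14.3575 + 22.7428)
= 6.091 m


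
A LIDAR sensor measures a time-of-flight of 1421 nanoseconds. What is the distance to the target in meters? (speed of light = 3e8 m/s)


tof = 1421 ns = 1.421e-06 s
dist = c * tof / 2
= 3e8 * 1.421e-06 / 2
= 213.15 m


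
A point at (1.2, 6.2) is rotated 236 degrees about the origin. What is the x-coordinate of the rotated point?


x' = x*cos(theta) - y*sin(theta)
cos(236 deg) = -0.5592, sin(236 deg) = -0.829
x' = 1.2 * -0.5592 - 6.2 * -0.829
= -0.671 - -5.14
= 4.469


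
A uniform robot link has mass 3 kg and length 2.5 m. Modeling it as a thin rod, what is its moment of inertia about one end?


I = (1/3) * m * L^2
= (1/3) * 3 * 2.5^2
= 0.333333 * 3 * 6.25
= 6.25 kg*m^2


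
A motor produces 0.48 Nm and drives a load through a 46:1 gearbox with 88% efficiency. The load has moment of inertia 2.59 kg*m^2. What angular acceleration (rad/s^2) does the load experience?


tau_out = tau_motor * N * eta
= 0.48 * 46 * 0.88 = 19.4304 Nm
alpha = tau_out / I = 19.4304 / 2.59
= 7.5021 rad/s^2


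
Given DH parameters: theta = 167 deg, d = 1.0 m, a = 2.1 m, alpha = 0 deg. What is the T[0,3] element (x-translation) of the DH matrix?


T[0,3] = a * cos(theta)
= 2.1 * cos(167 deg)
= 2.1 * -0.9744
= -2.0462


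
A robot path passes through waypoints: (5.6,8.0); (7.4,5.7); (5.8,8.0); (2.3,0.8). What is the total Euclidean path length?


Segment lengths:
  seg1 = sqrt((1.8)^2 + (-2.3)^2) = 2.9206
  seg2 = sqrt((-1.6)^2 + (2.3)^2) = 2.8018
  seg3 = sqrt((-3.5)^2 + (-7.2)^2) = 8.0056
Total = 13.728


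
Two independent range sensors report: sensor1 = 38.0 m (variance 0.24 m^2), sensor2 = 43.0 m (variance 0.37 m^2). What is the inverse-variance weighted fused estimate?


w1 = (1/var1) / (1/var1 + 1/var2)
   = 4.1667 / (4.1667 + 2.7027) = 0.6066
w2 = 1 - w1 = 0.3934
fused = w1*s1 + w2*s2 = 23.0492 + 16.918
= 39.9672 m


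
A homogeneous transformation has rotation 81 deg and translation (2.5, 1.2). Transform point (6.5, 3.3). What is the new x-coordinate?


x' = cos(theta)*px - sin(theta)*py + tx
= 0.1564*6.5 - 0.9877*3.3 + 2.5
= 0.2575


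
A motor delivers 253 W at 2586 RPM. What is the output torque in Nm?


omega = 2586 * 2*pi/60 = 270.8053 rad/s
tau = P / omega = 253 / 270.8053
= 0.9343 Nm


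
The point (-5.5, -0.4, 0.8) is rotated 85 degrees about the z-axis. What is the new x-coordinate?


Rotation about z-axis: x' = x*cos(theta) - y*sin(theta)
= -5.5 * 0.0872 - -0.4 * 0.9962
= -0.0809


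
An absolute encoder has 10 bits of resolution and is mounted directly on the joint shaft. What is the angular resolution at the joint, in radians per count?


counts = 2^10 = 1024
resolution = 2*pi / 1024
= 0.0061 rad/count


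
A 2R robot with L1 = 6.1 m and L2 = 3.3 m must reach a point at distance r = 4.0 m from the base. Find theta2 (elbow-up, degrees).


cos(theta2) = (r^2 - L1^2 - L2^2) / (2*L1*L2)
cos(theta2) = (16.0 - 37.21 - 10.89) / 40.26
cos(theta2) = -0.797317
theta2 = 142.8747 degrees


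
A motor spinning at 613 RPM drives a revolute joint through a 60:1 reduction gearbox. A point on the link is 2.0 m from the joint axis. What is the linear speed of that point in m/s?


omega_motor = 613 * 2*pi/60 = 64.1932 rad/s
omega_joint = omega_motor / 60 = 1.0699 rad/s
v = omega_joint * r = 1.0699 * 2.0
= 2.1398 m/s


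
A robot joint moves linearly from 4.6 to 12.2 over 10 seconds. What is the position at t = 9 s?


s = t/T = 9/10 = 0.9
p(t) = p0 + (pf-p0)*s
= 4.6 + (12.2 - 4.6) * 0.9
= 11.44


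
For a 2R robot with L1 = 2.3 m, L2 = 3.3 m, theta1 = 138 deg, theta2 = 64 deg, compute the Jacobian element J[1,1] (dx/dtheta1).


J[1,1] = -L1*sin(t1) - L2*sin(t1+t2)
= -2.3*sin(138) - 3.3*sin(202)
= -0.3028


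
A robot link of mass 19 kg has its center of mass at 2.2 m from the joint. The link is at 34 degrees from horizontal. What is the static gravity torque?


tau = m*g*L*cos(angle)
= 19 * 9.81 * 2.2 * cos(34 deg)
= 19 * 9.81 * 2.2 * 0.829
= 339.9535 Nm


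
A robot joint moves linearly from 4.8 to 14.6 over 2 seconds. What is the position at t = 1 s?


s = t/T = 1/2 = 0.5
p(t) = p0 + (pf-p0)*s
= 4.8 + (14.6 - 4.8) * 0.5
= 9.7


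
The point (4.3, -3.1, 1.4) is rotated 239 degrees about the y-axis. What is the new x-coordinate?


Rotation about y-axis: x' = x*cos(theta) + z*sin(theta)
= 4.3 * -0.515 + 1.4 * -0.8572
= -3.4147


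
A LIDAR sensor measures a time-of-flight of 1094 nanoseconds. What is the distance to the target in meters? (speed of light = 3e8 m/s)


tof = 1094 ns = 1.094e-06 s
dist = c * tof / 2
= 3e8 * 1.094e-06 / 2
= 164.1 m


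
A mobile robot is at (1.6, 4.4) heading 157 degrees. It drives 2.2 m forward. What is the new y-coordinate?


y_new = y0 + d*sin(theta)
= 4.4 + 2.2*sin(157)
= 4.4 + 0.8596
= 5.2596


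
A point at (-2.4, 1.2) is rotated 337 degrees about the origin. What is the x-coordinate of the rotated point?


x' = x*cos(theta) - y*sin(theta)
cos(337 deg) = 0.9205, sin(337 deg) = -0.3907
x' = -2.4 * 0.9205 - 1.2 * -0.3907
= -2.2092 - -0.4689
= -1.7403


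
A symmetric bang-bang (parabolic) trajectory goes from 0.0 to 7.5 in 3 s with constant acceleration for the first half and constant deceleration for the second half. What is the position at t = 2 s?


Symmetric rest-to-rest: each phase covers (pf-p0)/2 in time T/2. 0.5*a*(T/2)^2 = (pf-p0)/2 => a = 4*(pf-p0)/T^2
a = 4*(7.5-0.0)/3^2 = 3.3333
t = 2 is in the deceleration phase (t > T/2).
p = pf - 0.5*a*(T-t)^2 = 7.5 - 0.5*3.3333*1^2
= 5.8333


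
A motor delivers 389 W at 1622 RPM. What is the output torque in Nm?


omega = 1622 * 2*pi/60 = 169.8554 rad/s
tau = P / omega = 389 / 169.8554
= 2.2902 Nm


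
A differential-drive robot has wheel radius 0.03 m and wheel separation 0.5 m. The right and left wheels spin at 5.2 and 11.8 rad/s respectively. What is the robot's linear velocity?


vR = r*wR = 0.03*5.2 = 0.156 m/s
vL = r*wL = 0.03*11.8 = 0.354 m/s
v = (vR+vL)/2 = 0.255 m/s
omega = (vR-vL)/L = -0.396 rad/s
linear velocity = 0.255 m/s


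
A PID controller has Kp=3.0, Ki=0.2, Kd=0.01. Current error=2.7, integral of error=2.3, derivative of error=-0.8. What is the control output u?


u = Kp*e + Ki*int(e) + Kd*de/dt
= 3.0*2.7 + 0.2*2.3 + 0.01*(-0.8)
= 8.1 + 0.46 + -0.008
= 8.552


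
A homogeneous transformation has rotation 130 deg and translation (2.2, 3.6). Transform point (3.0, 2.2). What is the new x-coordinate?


x' = cos(theta)*px - sin(theta)*py + tx
= -0.6428*3.0 - 0.766*2.2 + 2.2
= -1.4137


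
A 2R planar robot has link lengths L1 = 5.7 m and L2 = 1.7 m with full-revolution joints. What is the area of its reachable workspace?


r_max = L1 + L2 = 7.4 m
r_min = |L1 - L2| = 4.0 m
Area = pi*(r_max^2 - r_min^2)
= pi*(54.76 - 16.0)
= pi * 38.76
= 121.7681 m^2


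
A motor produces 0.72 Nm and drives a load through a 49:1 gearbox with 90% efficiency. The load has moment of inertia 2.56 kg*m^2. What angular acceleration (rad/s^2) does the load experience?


tau_out = tau_motor * N * eta
= 0.72 * 49 * 0.9 = 31.752 Nm
alpha = tau_out / I = 31.752 / 2.56
= 12.4031 rad/s^2


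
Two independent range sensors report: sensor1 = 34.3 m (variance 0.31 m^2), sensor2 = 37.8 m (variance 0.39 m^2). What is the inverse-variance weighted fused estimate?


w1 = (1/var1) / (1/var1 + 1/var2)
   = 3.2258 / (3.2258 + 2.5641) = 0.5571
w2 = 1 - w1 = 0.4429
fused = w1*s1 + w2*s2 = 19.11 + 16.74
= 35.85 m


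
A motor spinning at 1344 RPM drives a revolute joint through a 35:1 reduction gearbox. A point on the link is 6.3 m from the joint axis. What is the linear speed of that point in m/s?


omega_motor = 1344 * 2*pi/60 = 140.7434 rad/s
omega_joint = omega_motor / 35 = 4.0212 rad/s
v = omega_joint * r = 4.0212 * 6.3
= 25.3338 m/s


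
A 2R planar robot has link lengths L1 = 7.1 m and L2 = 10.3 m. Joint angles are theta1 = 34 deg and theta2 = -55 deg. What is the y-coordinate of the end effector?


Convert angles to radians: theta1 = 0.5934, theta2 = -0.9599
y = L1*sin(theta1) + L2*sin(theta1+theta2)
y = 3.9703 + -3.6912
y = 0.2791


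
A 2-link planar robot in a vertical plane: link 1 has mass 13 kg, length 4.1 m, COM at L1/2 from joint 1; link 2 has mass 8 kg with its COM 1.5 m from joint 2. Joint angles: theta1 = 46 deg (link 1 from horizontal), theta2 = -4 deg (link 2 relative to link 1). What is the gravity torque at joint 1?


Horizontal distance from joint 1 to link-1 COM:
  x_c1 = (L1/2)*cos(t1) = 2.05 * 0.6947 = 1.424 m
Horizontal distance from joint 1 to link-2 COM:
  x_c2 = L1*cos(t1) + Lc2*cos(t1+t2)
       = 4.1*0.6947 + 1.5*0.7431 = 3.9628 m
tau1 = m1*g*x_c1 + m2*g*x_c2
     = 13*9.81*1.424 + 8*9.81*3.9628
     = 181.6091 + 311.0018
     = 492.6109 Nm


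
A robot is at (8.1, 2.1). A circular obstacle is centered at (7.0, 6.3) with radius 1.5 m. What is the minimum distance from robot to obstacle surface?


center_dist = sqrt((8.1-7.0)^2 + (2.1-6.3)^2)
= sqrt(1.21 + 17.64)
= 4.3417
min_dist = center_dist - radius = 4.3417 - 1.5 = 2.8417 m


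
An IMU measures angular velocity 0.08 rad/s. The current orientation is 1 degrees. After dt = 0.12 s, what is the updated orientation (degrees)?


delta_theta = w * dt = 0.08 * 0.12 = 0.0096 rad
= 0.55 deg
theta_new = 1 + 0.55 = 1.55 deg


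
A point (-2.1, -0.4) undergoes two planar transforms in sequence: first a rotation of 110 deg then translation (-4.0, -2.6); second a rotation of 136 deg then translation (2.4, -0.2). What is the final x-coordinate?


After transform 1:
x1 = cos(110)*-2.1 - sin(110)*-0.4 + -4.0 = -2.9059
y1 = sin(110)*-2.1 + cos(110)*-0.4 + -2.6 = -4.4365
After transform 2:
x2 = cos(136)*-2.9059 - sin(136)*-4.4365 + 2.4
= 7.5722


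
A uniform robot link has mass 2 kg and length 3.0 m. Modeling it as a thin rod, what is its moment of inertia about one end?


I = (1/3) * m * L^2
= (1/3) * 2 * 3.0^2
= 0.333333 * 2 * 9.0
= 6.0 kg*m^2


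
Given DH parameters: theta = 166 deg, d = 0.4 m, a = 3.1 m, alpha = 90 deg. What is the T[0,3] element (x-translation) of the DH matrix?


T[0,3] = a * cos(theta)
= 3.1 * cos(166 deg)
= 3.1 * -0.9703
= -3.0079


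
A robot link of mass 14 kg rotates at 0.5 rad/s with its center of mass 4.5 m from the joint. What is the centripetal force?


F = m * omega^2 * r
= 14 * 0.5^2 * 4.5
= 14 * 0.25 * 4.5
= 15.75 N


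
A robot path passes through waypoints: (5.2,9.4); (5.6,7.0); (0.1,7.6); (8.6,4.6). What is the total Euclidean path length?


Segment lengths:
  seg1 = sqrt((0.4)^2 + (-2.4)^2) = 2.4331
  seg2 = sqrt((-5.5)^2 + (0.6)^2) = 5.5326
  seg3 = sqrt((8.5)^2 + (-3.0)^2) = 9.0139
Total = 16.9796


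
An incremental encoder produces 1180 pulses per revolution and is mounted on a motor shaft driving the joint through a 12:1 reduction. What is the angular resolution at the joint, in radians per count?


counts per rev = 1180
effective counts at joint = 1180 * 12 = 14160
resolution = 2*pi / 14160
= 4.4373e-04 rad/count


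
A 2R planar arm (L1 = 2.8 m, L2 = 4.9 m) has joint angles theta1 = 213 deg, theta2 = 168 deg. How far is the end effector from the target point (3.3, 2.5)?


End effector via forward kinematics:
x = L1*cos(t1) + L2*cos(t1+t2) = 2.2263
y = L1*sin(t1) + L2*sin(t1+t2) = 0.231
Distance to target:
d = sqrt((3.3 - 2.2263)^2 + (2.5 - 0.231)^2)
= sqrt(1.1529 + 5.1483)
= 2.5102 m


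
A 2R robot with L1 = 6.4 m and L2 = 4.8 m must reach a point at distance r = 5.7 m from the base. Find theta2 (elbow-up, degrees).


cos(theta2) = (r^2 - L1^2 - L2^2) / (2*L1*L2)
cos(theta2) = (32.49 - 40.96 - 23.04) / 61.44
cos(theta2) = -0.512858
theta2 = 120.8544 degrees


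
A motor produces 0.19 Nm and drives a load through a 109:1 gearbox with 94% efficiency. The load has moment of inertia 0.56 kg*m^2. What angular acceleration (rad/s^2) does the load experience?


tau_out = tau_motor * N * eta
= 0.19 * 109 * 0.94 = 19.4674 Nm
alpha = tau_out / I = 19.4674 / 0.56
= 34.7632 rad/s^2


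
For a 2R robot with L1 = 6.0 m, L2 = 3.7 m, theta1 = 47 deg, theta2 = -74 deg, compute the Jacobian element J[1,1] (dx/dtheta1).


J[1,1] = -L1*sin(t1) - L2*sin(t1+t2)
= -6.0*sin(47) - 3.7*sin(-27)
= -2.7084


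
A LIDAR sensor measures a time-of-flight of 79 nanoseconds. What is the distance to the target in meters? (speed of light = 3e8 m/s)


tof = 79 ns = 7.9e-08 s
dist = c * tof / 2
= 3e8 * 7.9e-08 / 2
= 11.85 m


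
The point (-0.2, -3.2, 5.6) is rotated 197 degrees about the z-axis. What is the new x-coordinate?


Rotation about z-axis: x' = x*cos(theta) - y*sin(theta)
= -0.2 * -0.9563 - -3.2 * -0.2924
= -0.7443


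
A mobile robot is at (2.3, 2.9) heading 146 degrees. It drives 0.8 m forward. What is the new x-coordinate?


x_new = x0 + d*cos(theta)
= 2.3 + 0.8*cos(146)
= 2.3 + -0.6632
= 1.6368


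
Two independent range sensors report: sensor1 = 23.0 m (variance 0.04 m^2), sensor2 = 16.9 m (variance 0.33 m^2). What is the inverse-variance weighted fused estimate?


w1 = (1/var1) / (1/var1 + 1/var2)
   = 25.0 / (25.0 + 3.0303) = 0.8919
w2 = 1 - w1 = 0.1081
fused = w1*s1 + w2*s2 = 20.5135 + 1.827
= 22.3405 m


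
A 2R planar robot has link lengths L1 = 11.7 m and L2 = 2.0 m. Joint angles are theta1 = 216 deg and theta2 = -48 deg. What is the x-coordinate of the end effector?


Convert angles to radians: theta1 = 3.7699, theta2 = -0.8378
x = L1*cos(theta1) + L2*cos(theta1+theta2)
x = -9.4655 + -1.9563
x = -11.4218


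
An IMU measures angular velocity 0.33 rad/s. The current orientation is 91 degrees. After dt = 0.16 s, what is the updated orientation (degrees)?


delta_theta = w * dt = 0.33 * 0.16 = 0.0528 rad
= 3.0252 deg
theta_new = 91 + 3.0252 = 94.0252 deg


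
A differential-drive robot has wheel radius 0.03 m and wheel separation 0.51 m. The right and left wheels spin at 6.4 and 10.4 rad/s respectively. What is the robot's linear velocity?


vR = r*wR = 0.03*6.4 = 0.192 m/s
vL = r*wL = 0.03*10.4 = 0.312 m/s
v = (vR+vL)/2 = 0.252 m/s
omega = (vR-vL)/L = -0.2353 rad/s
linear velocity = 0.252 m/s


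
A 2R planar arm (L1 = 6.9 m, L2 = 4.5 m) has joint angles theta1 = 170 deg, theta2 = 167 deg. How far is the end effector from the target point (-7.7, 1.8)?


End effector via forward kinematics:
x = L1*cos(t1) + L2*cos(t1+t2) = -2.6529
y = L1*sin(t1) + L2*sin(t1+t2) = -0.5601
Distance to target:
d = sqrt((-7.7 - -2.6529)^2 + (1.8 - -0.5601)^2)
= sqrt(25.4732 + 5.5702)
= 5.5717 m


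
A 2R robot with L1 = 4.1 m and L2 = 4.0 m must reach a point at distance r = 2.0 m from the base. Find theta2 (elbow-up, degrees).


cos(theta2) = (r^2 - L1^2 - L2^2) / (2*L1*L2)
cos(theta2) = (4.0 - 16.81 - 16.0) / 32.8
cos(theta2) = -0.878354
theta2 = 151.4444 degrees


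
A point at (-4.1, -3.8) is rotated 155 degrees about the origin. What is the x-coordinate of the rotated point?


x' = x*cos(theta) - y*sin(theta)
cos(155 deg) = -0.9063, sin(155 deg) = 0.4226
x' = -4.1 * -0.9063 - -3.8 * 0.4226
= 3.7159 - -1.6059
= 5.3218


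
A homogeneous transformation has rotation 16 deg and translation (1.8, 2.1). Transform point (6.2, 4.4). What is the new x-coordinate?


x' = cos(theta)*px - sin(theta)*py + tx
= 0.9613*6.2 - 0.2756*4.4 + 1.8
= 6.547


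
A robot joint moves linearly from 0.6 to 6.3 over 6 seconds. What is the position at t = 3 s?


s = t/T = 3/6 = 0.5
p(t) = p0 + (pf-p0)*s
= 0.6 + (6.3 - 0.6) * 0.5
= 3.45


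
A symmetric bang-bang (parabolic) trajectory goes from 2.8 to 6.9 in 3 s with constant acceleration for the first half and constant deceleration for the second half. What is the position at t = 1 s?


Symmetric rest-to-rest: each phase covers (pf-p0)/2 in time T/2. 0.5*a*(T/2)^2 = (pf-p0)/2 => a = 4*(pf-p0)/T^2
a = 4*(6.9-2.8)/3^2 = 1.8222
t = 1 is in the acceleration phase (t <= T/2).
p = p0 + 0.5*a*t^2 = 2.8 + 0.5*1.8222*1^2
= 3.7111


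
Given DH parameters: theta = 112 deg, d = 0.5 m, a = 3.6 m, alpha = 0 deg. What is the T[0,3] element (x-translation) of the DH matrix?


T[0,3] = a * cos(theta)
= 3.6 * cos(112 deg)
= 3.6 * -0.3746
= -1.3486


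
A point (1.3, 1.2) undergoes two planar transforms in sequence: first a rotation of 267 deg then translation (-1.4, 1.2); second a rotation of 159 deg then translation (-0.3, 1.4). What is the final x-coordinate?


After transform 1:
x1 = cos(267)*1.3 - sin(267)*1.2 + -1.4 = -0.2697
y1 = sin(267)*1.3 + cos(267)*1.2 + 1.2 = -0.161
After transform 2:
x2 = cos(159)*-0.2697 - sin(159)*-0.161 + -0.3
= 0.0095


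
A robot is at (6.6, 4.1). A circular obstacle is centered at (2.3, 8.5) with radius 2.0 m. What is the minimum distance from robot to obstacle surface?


center_dist = sqrt((6.6-2.3)^2 + (4.1-8.5)^2)
= sqrt(18.49 + 19.36)
= 6.1522
min_dist = center_dist - radius = 6.1522 - 2.0 = 4.1522 m


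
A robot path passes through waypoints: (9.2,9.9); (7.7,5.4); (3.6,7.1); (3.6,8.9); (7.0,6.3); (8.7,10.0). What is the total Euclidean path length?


Segment lengths:
  seg1 = sqrt((-1.5)^2 + (-4.5)^2) = 4.7434
  seg2 = sqrt((-4.1)^2 + (1.7)^2) = 4.4385
  seg3 = sqrt((0.0)^2 + (1.8)^2) = 1.8
  seg4 = sqrt((3.4)^2 + (-2.6)^2) = 4.2802
  seg5 = sqrt((1.7)^2 + (3.7)^2) = 4.0719
Total = 19.3339


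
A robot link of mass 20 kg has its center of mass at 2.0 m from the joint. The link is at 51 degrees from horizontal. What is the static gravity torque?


tau = m*g*L*cos(angle)
= 20 * 9.81 * 2.0 * cos(51 deg)
= 20 * 9.81 * 2.0 * 0.6293
= 246.9453 Nm


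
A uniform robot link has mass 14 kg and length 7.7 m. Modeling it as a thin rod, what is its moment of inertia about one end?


I = (1/3) * m * L^2
= (1/3) * 14 * 7.7^2
= 0.333333 * 14 * 59.29
= 276.6867 kg*m^2


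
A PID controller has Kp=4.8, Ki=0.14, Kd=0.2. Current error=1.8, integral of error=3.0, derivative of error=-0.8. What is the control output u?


u = Kp*e + Ki*int(e) + Kd*de/dt
= 4.8*1.8 + 0.14*3.0 + 0.2*(-0.8)
= 8.64 + 0.42 + -0.16
= 8.9


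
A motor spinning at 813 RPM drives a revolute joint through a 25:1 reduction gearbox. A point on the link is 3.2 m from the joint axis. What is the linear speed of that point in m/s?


omega_motor = 813 * 2*pi/60 = 85.1372 rad/s
omega_joint = omega_motor / 25 = 3.4055 rad/s
v = omega_joint * r = 3.4055 * 3.2
= 10.8976 m/s


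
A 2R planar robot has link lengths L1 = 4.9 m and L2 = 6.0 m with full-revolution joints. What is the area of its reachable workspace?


r_max = L1 + L2 = 10.9 m
r_min = |L1 - L2| = 1.1 m
Area = pi*(r_max^2 - r_min^2)
= pi*(118.81 - 1.21)
= pi * 117.6
= 369.4513 m^2
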